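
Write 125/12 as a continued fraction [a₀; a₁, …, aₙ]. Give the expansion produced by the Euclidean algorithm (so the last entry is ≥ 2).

125 = 10·12 + 5
12 = 2·5 + 2
5 = 2·2 + 1
2 = 2·1 + 0  (stop)
So 125/12 = [10; 2, 2, 2].

[10; 2, 2, 2]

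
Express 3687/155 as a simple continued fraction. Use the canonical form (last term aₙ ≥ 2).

3687 = 23×155 + 122
155 = 1×122 + 33
122 = 3×33 + 23
33 = 1×23 + 10
23 = 2×10 + 3
10 = 3×3 + 1
3 = 3×1 + 0  (stop)
So 3687/155 = [23; 1, 3, 1, 2, 3, 3].

[23; 1, 3, 1, 2, 3, 3]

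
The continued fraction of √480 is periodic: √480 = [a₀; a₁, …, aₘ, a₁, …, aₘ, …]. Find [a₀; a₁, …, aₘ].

a₀ = ⌊√480⌋ = 21.
With m₀=0, d₀=1 and mₖ₊₁ = dₖaₖ − mₖ, dₖ₊₁ = (n − mₖ₊₁²)/dₖ, aₖ₊₁ = ⌊(a₀+mₖ₊₁)/dₖ₊₁⌋:
  k=1: m=21, d=39, a=1
  k=2: m=18, d=4, a=9
  k=3: m=18, d=39, a=1
  k=4: m=21, d=1, a=42
d=1 and a=2a₀=42 at k=4, so the next step gives (m, d) = (21, 39) again — its k=1 value — and the period has length 4.

[21; 1, 9, 1, 42]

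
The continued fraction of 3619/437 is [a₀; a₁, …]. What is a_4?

3619 = 8·437 + 123   →  a_0 = 8
437 = 3·123 + 68   →  a_1 = 3
123 = 1·68 + 55   →  a_2 = 1
68 = 1·55 + 13   →  a_3 = 1
55 = 4·13 + 3   →  a_4 = 4

4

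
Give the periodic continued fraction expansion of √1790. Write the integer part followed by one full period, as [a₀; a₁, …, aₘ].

a₀ = ⌊√1790⌋ = 42.
With m₀=0, d₀=1 and mₖ₊₁ = dₖaₖ − mₖ, dₖ₊₁ = (n − mₖ₊₁²)/dₖ, aₖ₊₁ = ⌊(a₀+mₖ₊₁)/dₖ₊₁⌋:
  k=1: m=42, d=26, a=3
  k=2: m=36, d=19, a=4
  k=3: m=40, d=10, a=8
  k=4: m=40, d=19, a=4
  k=5: m=36, d=26, a=3
  k=6: m=42, d=1, a=84
d=1 and a=2a₀=84 at k=6, so the next step gives (m, d) = (42, 26) again — its k=1 value — and the period has length 6.

[42; 3, 4, 8, 4, 3, 84]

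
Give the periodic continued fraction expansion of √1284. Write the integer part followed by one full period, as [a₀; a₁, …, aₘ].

a₀ = ⌊√1284⌋ = 35.
With m₀=0, d₀=1 and mₖ₊₁ = dₖaₖ − mₖ, dₖ₊₁ = (n − mₖ₊₁²)/dₖ, aₖ₊₁ = ⌊(a₀+mₖ₊₁)/dₖ₊₁⌋:
  k=1: m=35, d=59, a=1
  k=2: m=24, d=12, a=4
  k=3: m=24, d=59, a=1
  k=4: m=35, d=1, a=70
d=1 and a=2a₀=70 at k=4, so the next step gives (m, d) = (35, 59) again — its k=1 value — and the period has length 4.

[35; 1, 4, 1, 70]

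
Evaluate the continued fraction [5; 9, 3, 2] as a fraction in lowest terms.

332/65

Fold from the inside: start with 2/1.
  3 + 1/2 = 7/2
  9 + 2/7 = 65/7
  5 + 7/65 = 332/65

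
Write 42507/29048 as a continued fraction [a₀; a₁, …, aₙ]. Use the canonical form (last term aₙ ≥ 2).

[1; 2, 6, 3, 7, 3, 3, 9]

42507 = 1·29048 + 13459
29048 = 2·13459 + 2130
13459 = 6·2130 + 679
2130 = 3·679 + 93
679 = 7·93 + 28
93 = 3·28 + 9
28 = 3·9 + 1
9 = 9·1 + 0  (stop)
So 42507/29048 = [1; 2, 6, 3, 7, 3, 3, 9].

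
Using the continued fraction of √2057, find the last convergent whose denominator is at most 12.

136/3

√2057 = [45; 2, 1, 4, 1, 2, 90, …] (period length 6).
Convergents:
  p_0/q_0 = 45/1
  p_1/q_1 = 91/2
  p_2/q_2 = 136/3
  p_3/q_3 = 635/14
q_2 = 3 ≤ 12 < 14 = q_3, so the answer is 136/3.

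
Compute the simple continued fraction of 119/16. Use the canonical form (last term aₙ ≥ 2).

[7; 2, 3, 2]

119 = 7·16 + 7
16 = 2·7 + 2
7 = 3·2 + 1
2 = 2·1 + 0  (stop)
So 119/16 = [7; 2, 3, 2].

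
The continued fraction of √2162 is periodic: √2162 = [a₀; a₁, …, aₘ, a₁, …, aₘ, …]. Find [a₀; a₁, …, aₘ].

[46; 2, 92]

a₀ = ⌊√2162⌋ = 46.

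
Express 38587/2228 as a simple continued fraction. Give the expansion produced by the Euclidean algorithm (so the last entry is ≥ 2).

[17; 3, 7, 2, 15, 3]

38587 = 17×2228 + 711
2228 = 3×711 + 95
711 = 7×95 + 46
95 = 2×46 + 3
46 = 15×3 + 1
3 = 3×1 + 0  (stop)
So 38587/2228 = [17; 3, 7, 2, 15, 3].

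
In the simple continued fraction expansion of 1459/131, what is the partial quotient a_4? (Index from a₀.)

1459 = 11·131 + 18   →  a_0 = 11
131 = 7·18 + 5   →  a_1 = 7
18 = 3·5 + 3   →  a_2 = 3
5 = 1·3 + 2   →  a_3 = 1
3 = 1·2 + 1   →  a_4 = 1

1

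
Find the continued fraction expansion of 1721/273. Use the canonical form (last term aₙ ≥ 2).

1721 = 6*273 + 83
273 = 3*83 + 24
83 = 3*24 + 11
24 = 2*11 + 2
11 = 5*2 + 1
2 = 2*1 + 0  (stop)
So 1721/273 = [6; 3, 3, 2, 5, 2].

[6; 3, 3, 2, 5, 2]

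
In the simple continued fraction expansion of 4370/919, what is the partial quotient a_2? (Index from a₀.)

3

4370 = 4·919 + 694   →  a_0 = 4
919 = 1·694 + 225   →  a_1 = 1
694 = 3·225 + 19   →  a_2 = 3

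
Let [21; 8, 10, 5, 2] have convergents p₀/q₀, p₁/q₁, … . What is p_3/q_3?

Using pₖ = aₖpₖ₋₁ + pₖ₋₂, qₖ = aₖqₖ₋₁ + qₖ₋₂ (with p₋₁=1, p₋₂=0, q₋₁=0, q₋₂=1):
  k=0: a=21, p=21, q=1
  k=1: a=8, p=169, q=8
  k=2: a=10, p=1711, q=81
  k=3: a=5, p=8724, q=413

8724/413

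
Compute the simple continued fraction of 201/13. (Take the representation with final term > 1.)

201 = 15×13 + 6
13 = 2×6 + 1
6 = 6×1 + 0  (stop)
So 201/13 = [15; 2, 6].

[15; 2, 6]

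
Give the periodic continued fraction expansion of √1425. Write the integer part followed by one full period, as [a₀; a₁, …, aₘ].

[37; 1, 2, 1, 74]

a₀ = ⌊√1425⌋ = 37.
With m₀=0, d₀=1 and mₖ₊₁ = dₖaₖ − mₖ, dₖ₊₁ = (n − mₖ₊₁²)/dₖ, aₖ₊₁ = ⌊(a₀+mₖ₊₁)/dₖ₊₁⌋:
  k=1: m=37, d=56, a=1
  k=2: m=19, d=19, a=2
  k=3: m=19, d=56, a=1
  k=4: m=37, d=1, a=74
d=1 and a=2a₀=74 at k=4, so the next step gives (m, d) = (37, 56) again — its k=1 value — and the period has length 4.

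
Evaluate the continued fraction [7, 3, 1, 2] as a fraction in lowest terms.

Fold from the inside: start with 2/1.
  1 + 1/2 = 3/2
  3 + 2/3 = 11/3
  7 + 3/11 = 80/11

80/11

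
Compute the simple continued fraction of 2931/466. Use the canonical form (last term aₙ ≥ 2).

2931 = 6·466 + 135
466 = 3·135 + 61
135 = 2·61 + 13
61 = 4·13 + 9
13 = 1·9 + 4
9 = 2·4 + 1
4 = 4·1 + 0  (stop)
So 2931/466 = [6; 3, 2, 4, 1, 2, 4].

[6; 3, 2, 4, 1, 2, 4]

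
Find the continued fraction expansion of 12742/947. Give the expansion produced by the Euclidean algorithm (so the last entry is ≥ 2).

[13; 2, 5, 14, 6]

12742 = 13*947 + 431
947 = 2*431 + 85
431 = 5*85 + 6
85 = 14*6 + 1
6 = 6*1 + 0  (stop)
So 12742/947 = [13; 2, 5, 14, 6].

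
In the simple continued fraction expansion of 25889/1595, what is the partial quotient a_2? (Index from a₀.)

3

25889 = 16·1595 + 369   →  a_0 = 16
1595 = 4·369 + 119   →  a_1 = 4
369 = 3·119 + 12   →  a_2 = 3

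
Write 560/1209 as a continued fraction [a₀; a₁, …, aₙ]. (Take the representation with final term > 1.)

[0; 2, 6, 3, 2, 2, 1, 3]

560 = 0*1209 + 560
1209 = 2*560 + 89
560 = 6*89 + 26
89 = 3*26 + 11
26 = 2*11 + 4
11 = 2*4 + 3
4 = 1*3 + 1
3 = 3*1 + 0  (stop)
So 560/1209 = [0; 2, 6, 3, 2, 2, 1, 3].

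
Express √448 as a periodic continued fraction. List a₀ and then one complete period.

[21; 6, 42]

a₀ = ⌊√448⌋ = 21.
With m₀=0, d₀=1 and mₖ₊₁ = dₖaₖ − mₖ, dₖ₊₁ = (n − mₖ₊₁²)/dₖ, aₖ₊₁ = ⌊(a₀+mₖ₊₁)/dₖ₊₁⌋:
  k=1: m=21, d=7, a=6
  k=2: m=21, d=1, a=42
d=1 and a=2a₀=42 at k=2, so the next step gives (m, d) = (21, 7) again — its k=1 value — and the period has length 2.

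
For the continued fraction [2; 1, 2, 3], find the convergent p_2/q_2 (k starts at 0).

8/3

Using pₖ = aₖpₖ₋₁ + pₖ₋₂, qₖ = aₖqₖ₋₁ + qₖ₋₂ (with p₋₁=1, p₋₂=0, q₋₁=0, q₋₂=1):
  k=0: a=2, p=2, q=1
  k=1: a=1, p=3, q=1
  k=2: a=2, p=8, q=3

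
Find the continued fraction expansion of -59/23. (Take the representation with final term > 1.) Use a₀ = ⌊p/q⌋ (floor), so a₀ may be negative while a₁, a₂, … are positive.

[-3; 2, 3, 3]

-59 = -3×23 + 10
23 = 2×10 + 3
10 = 3×3 + 1
3 = 3×1 + 0  (stop)
So -59/23 = [-3; 2, 3, 3].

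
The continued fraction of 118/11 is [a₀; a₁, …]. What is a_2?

118 = 10·11 + 8   →  a_0 = 10
11 = 1·8 + 3   →  a_1 = 1
8 = 2·3 + 2   →  a_2 = 2

2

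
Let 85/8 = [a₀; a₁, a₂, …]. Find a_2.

1

85 = 10·8 + 5   →  a_0 = 10
8 = 1·5 + 3   →  a_1 = 1
5 = 1·3 + 2   →  a_2 = 1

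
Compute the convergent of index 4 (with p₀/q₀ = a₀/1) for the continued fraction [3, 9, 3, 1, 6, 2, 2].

777/250

Using pₖ = aₖpₖ₋₁ + pₖ₋₂, qₖ = aₖqₖ₋₁ + qₖ₋₂ (with p₋₁=1, p₋₂=0, q₋₁=0, q₋₂=1):
  k=0: a=3, p=3, q=1
  k=1: a=9, p=28, q=9
  k=2: a=3, p=87, q=28
  k=3: a=1, p=115, q=37
  k=4: a=6, p=777, q=250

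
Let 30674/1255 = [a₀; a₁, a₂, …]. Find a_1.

2

30674 = 24·1255 + 554   →  a_0 = 24
1255 = 2·554 + 147   →  a_1 = 2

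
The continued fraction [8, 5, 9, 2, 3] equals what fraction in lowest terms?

2762/337

Fold from the inside: start with 3/1.
  2 + 1/3 = 7/3
  9 + 3/7 = 66/7
  5 + 7/66 = 337/66
  8 + 66/337 = 2762/337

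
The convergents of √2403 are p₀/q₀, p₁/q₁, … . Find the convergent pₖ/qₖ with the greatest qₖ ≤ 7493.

235445/4803

√2403 = [49; 49, 98, …] (period length 2).
Convergents:
  p_0/q_0 = 49/1
  p_1/q_1 = 2402/49
  p_2/q_2 = 235445/4803
  p_3/q_3 = 11539207/235396
q_2 = 4803 ≤ 7493 < 235396 = q_3, so the answer is 235445/4803.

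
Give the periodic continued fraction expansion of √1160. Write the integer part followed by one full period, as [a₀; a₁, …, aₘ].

a₀ = ⌊√1160⌋ = 34.
With m₀=0, d₀=1 and mₖ₊₁ = dₖaₖ − mₖ, dₖ₊₁ = (n − mₖ₊₁²)/dₖ, aₖ₊₁ = ⌊(a₀+mₖ₊₁)/dₖ₊₁⌋:
  k=1: m=34, d=4, a=17
  k=2: m=34, d=1, a=68
d=1 and a=2a₀=68 at k=2, so the next step gives (m, d) = (34, 4) again — its k=1 value — and the period has length 2.

[34; 17, 68]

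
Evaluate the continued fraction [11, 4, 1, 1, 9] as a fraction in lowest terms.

Fold from the inside: start with 9/1.
  1 + 1/9 = 10/9
  1 + 9/10 = 19/10
  4 + 10/19 = 86/19
  11 + 19/86 = 965/86

965/86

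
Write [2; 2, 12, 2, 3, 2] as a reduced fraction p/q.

Using pₖ = aₖpₖ₋₁ + pₖ₋₂ and qₖ = aₖqₖ₋₁ + qₖ₋₂:
  k=0: a=2, p=2, q=1
  k=1: a=2, p=5, q=2
  k=2: a=12, p=62, q=25
  k=3: a=2, p=129, q=52
  k=4: a=3, p=449, q=181
  k=5: a=2, p=1027, q=414

1027/414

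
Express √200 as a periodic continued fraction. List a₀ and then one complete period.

[14; 7, 28]

a₀ = ⌊√200⌋ = 14.
With m₀=0, d₀=1 and mₖ₊₁ = dₖaₖ − mₖ, dₖ₊₁ = (n − mₖ₊₁²)/dₖ, aₖ₊₁ = ⌊(a₀+mₖ₊₁)/dₖ₊₁⌋:
  k=1: m=14, d=4, a=7
  k=2: m=14, d=1, a=28
d=1 and a=2a₀=28 at k=2, so the next step gives (m, d) = (14, 4) again — its k=1 value — and the period has length 2.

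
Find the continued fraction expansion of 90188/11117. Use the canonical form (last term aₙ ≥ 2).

[8; 8, 1, 7, 3, 2, 3, 6]

90188 = 8*11117 + 1252
11117 = 8*1252 + 1101
1252 = 1*1101 + 151
1101 = 7*151 + 44
151 = 3*44 + 19
44 = 2*19 + 6
19 = 3*6 + 1
6 = 6*1 + 0  (stop)
So 90188/11117 = [8; 8, 1, 7, 3, 2, 3, 6].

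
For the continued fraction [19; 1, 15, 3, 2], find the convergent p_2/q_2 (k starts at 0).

319/16

Using pₖ = aₖpₖ₋₁ + pₖ₋₂, qₖ = aₖqₖ₋₁ + qₖ₋₂ (with p₋₁=1, p₋₂=0, q₋₁=0, q₋₂=1):
  k=0: a=19, p=19, q=1
  k=1: a=1, p=20, q=1
  k=2: a=15, p=319, q=16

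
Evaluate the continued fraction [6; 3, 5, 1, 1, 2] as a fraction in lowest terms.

Using pₖ = aₖpₖ₋₁ + pₖ₋₂ and qₖ = aₖqₖ₋₁ + qₖ₋₂:
  k=0: a=6, p=6, q=1
  k=1: a=3, p=19, q=3
  k=2: a=5, p=101, q=16
  k=3: a=1, p=120, q=19
  k=4: a=1, p=221, q=35
  k=5: a=2, p=562, q=89

562/89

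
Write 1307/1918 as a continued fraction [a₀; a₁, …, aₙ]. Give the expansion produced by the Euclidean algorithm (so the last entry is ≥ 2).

[0; 1, 2, 7, 5, 3, 5]

1307 = 0·1918 + 1307
1918 = 1·1307 + 611
1307 = 2·611 + 85
611 = 7·85 + 16
85 = 5·16 + 5
16 = 3·5 + 1
5 = 5·1 + 0  (stop)
So 1307/1918 = [0; 1, 2, 7, 5, 3, 5].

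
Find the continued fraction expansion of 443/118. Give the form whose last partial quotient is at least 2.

443 = 3×118 + 89
118 = 1×89 + 29
89 = 3×29 + 2
29 = 14×2 + 1
2 = 2×1 + 0  (stop)
So 443/118 = [3; 1, 3, 14, 2].

[3; 1, 3, 14, 2]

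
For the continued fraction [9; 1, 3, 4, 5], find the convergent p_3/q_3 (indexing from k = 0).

Using pₖ = aₖpₖ₋₁ + pₖ₋₂, qₖ = aₖqₖ₋₁ + qₖ₋₂ (with p₋₁=1, p₋₂=0, q₋₁=0, q₋₂=1):
  k=0: a=9, p=9, q=1
  k=1: a=1, p=10, q=1
  k=2: a=3, p=39, q=4
  k=3: a=4, p=166, q=17

166/17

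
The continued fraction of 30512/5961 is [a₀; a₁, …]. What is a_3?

3

30512 = 5·5961 + 707   →  a_0 = 5
5961 = 8·707 + 305   →  a_1 = 8
707 = 2·305 + 97   →  a_2 = 2
305 = 3·97 + 14   →  a_3 = 3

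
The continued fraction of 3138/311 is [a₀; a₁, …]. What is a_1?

3138 = 10·311 + 28   →  a_0 = 10
311 = 11·28 + 3   →  a_1 = 11

11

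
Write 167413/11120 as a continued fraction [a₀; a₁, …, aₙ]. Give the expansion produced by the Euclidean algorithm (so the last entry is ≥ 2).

[15; 18, 7, 7, 1, 4, 2]

167413 = 15×11120 + 613
11120 = 18×613 + 86
613 = 7×86 + 11
86 = 7×11 + 9
11 = 1×9 + 2
9 = 4×2 + 1
2 = 2×1 + 0  (stop)
So 167413/11120 = [15; 18, 7, 7, 1, 4, 2].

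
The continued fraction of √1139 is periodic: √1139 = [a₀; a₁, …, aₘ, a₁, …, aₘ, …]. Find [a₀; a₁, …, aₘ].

a₀ = ⌊√1139⌋ = 33.

[33; 1, 2, 1, 66]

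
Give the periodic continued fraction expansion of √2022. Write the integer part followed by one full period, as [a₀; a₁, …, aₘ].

a₀ = ⌊√2022⌋ = 44.

[44; 1, 28, 1, 88]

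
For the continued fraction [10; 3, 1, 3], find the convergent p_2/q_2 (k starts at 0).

Using pₖ = aₖpₖ₋₁ + pₖ₋₂, qₖ = aₖqₖ₋₁ + qₖ₋₂ (with p₋₁=1, p₋₂=0, q₋₁=0, q₋₂=1):
  k=0: a=10, p=10, q=1
  k=1: a=3, p=31, q=3
  k=2: a=1, p=41, q=4

41/4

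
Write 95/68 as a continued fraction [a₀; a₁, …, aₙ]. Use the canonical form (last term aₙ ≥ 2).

[1; 2, 1, 1, 13]

95 = 1·68 + 27
68 = 2·27 + 14
27 = 1·14 + 13
14 = 1·13 + 1
13 = 13·1 + 0  (stop)
So 95/68 = [1; 2, 1, 1, 13].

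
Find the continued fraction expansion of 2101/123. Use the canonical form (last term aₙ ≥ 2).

2101 = 17*123 + 10
123 = 12*10 + 3
10 = 3*3 + 1
3 = 3*1 + 0  (stop)
So 2101/123 = [17; 12, 3, 3].

[17; 12, 3, 3]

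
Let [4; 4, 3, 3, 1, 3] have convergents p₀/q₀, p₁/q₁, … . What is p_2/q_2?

Using pₖ = aₖpₖ₋₁ + pₖ₋₂, qₖ = aₖqₖ₋₁ + qₖ₋₂ (with p₋₁=1, p₋₂=0, q₋₁=0, q₋₂=1):
  k=0: a=4, p=4, q=1
  k=1: a=4, p=17, q=4
  k=2: a=3, p=55, q=13

55/13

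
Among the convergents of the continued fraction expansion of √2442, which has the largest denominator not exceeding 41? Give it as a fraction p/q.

593/12

√2442 = [49; 2, 2, 2, 98, …] (period length 4).
Convergents:
  p_0/q_0 = 49/1
  p_1/q_1 = 99/2
  p_2/q_2 = 247/5
  p_3/q_3 = 593/12
  p_4/q_4 = 58361/1181
q_3 = 12 ≤ 41 < 1181 = q_4, so the answer is 593/12.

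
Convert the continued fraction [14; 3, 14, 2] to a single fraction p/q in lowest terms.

Fold from the inside: start with 2/1.
  14 + 1/2 = 29/2
  3 + 2/29 = 89/29
  14 + 29/89 = 1275/89

1275/89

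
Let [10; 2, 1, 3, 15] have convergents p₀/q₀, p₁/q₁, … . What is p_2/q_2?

31/3

Using pₖ = aₖpₖ₋₁ + pₖ₋₂, qₖ = aₖqₖ₋₁ + qₖ₋₂ (with p₋₁=1, p₋₂=0, q₋₁=0, q₋₂=1):
  k=0: a=10, p=10, q=1
  k=1: a=2, p=21, q=2
  k=2: a=1, p=31, q=3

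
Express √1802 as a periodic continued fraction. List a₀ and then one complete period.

[42; 2, 4, 2, 84]

a₀ = ⌊√1802⌋ = 42.
With m₀=0, d₀=1 and mₖ₊₁ = dₖaₖ − mₖ, dₖ₊₁ = (n − mₖ₊₁²)/dₖ, aₖ₊₁ = ⌊(a₀+mₖ₊₁)/dₖ₊₁⌋:
  k=1: m=42, d=38, a=2
  k=2: m=34, d=17, a=4
  k=3: m=34, d=38, a=2
  k=4: m=42, d=1, a=84
d=1 and a=2a₀=84 at k=4, so the next step gives (m, d) = (42, 38) again — its k=1 value — and the period has length 4.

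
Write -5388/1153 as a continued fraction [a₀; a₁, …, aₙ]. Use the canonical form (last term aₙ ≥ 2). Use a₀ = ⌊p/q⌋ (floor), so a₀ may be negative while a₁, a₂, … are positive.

[-5; 3, 17, 7, 3]

-5388 = -5*1153 + 377
1153 = 3*377 + 22
377 = 17*22 + 3
22 = 7*3 + 1
3 = 3*1 + 0  (stop)
So -5388/1153 = [-5; 3, 17, 7, 3].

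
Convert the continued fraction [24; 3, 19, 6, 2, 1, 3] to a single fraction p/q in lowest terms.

99573/4093

Using pₖ = aₖpₖ₋₁ + pₖ₋₂ and qₖ = aₖqₖ₋₁ + qₖ₋₂:
  k=0: a=24, p=24, q=1
  k=1: a=3, p=73, q=3
  k=2: a=19, p=1411, q=58
  k=3: a=6, p=8539, q=351
  k=4: a=2, p=18489, q=760
  k=5: a=1, p=27028, q=1111
  k=6: a=3, p=99573, q=4093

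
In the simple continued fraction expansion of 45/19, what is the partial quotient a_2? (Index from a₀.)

1

45 = 2·19 + 7   →  a_0 = 2
19 = 2·7 + 5   →  a_1 = 2
7 = 1·5 + 2   →  a_2 = 1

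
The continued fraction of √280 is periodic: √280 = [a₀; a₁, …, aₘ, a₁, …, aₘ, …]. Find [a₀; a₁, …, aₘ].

a₀ = ⌊√280⌋ = 16.
With m₀=0, d₀=1 and mₖ₊₁ = dₖaₖ − mₖ, dₖ₊₁ = (n − mₖ₊₁²)/dₖ, aₖ₊₁ = ⌊(a₀+mₖ₊₁)/dₖ₊₁⌋:
  k=1: m=16, d=24, a=1
  k=2: m=8, d=9, a=2
  k=3: m=10, d=20, a=1
  k=4: m=10, d=9, a=2
  k=5: m=8, d=24, a=1
  k=6: m=16, d=1, a=32
d=1 and a=2a₀=32 at k=6, so the next step gives (m, d) = (16, 24) again — its k=1 value — and the period has length 6.

[16; 1, 2, 1, 2, 1, 32]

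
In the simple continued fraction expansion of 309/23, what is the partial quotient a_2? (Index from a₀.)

3

309 = 13·23 + 10   →  a_0 = 13
23 = 2·10 + 3   →  a_1 = 2
10 = 3·3 + 1   →  a_2 = 3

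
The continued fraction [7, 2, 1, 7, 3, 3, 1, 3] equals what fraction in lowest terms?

8611/1172

Using pₖ = aₖpₖ₋₁ + pₖ₋₂ and qₖ = aₖqₖ₋₁ + qₖ₋₂:
  k=0: a=7, p=7, q=1
  k=1: a=2, p=15, q=2
  k=2: a=1, p=22, q=3
  k=3: a=7, p=169, q=23
  k=4: a=3, p=529, q=72
  k=5: a=3, p=1756, q=239
  k=6: a=1, p=2285, q=311
  k=7: a=3, p=8611, q=1172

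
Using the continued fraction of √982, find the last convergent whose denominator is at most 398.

√982 = [31; 2, 1, 30, 1, 2, 62, …] (period length 6).
Convergents:
  p_0/q_0 = 31/1
  p_1/q_1 = 63/2
  p_2/q_2 = 94/3
  p_3/q_3 = 2883/92
  p_4/q_4 = 2977/95
  p_5/q_5 = 8837/282
  p_6/q_6 = 550871/17579
q_5 = 282 ≤ 398 < 17579 = q_6, so the answer is 8837/282.

8837/282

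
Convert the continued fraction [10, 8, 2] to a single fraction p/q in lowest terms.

Fold from the inside: start with 2/1.
  8 + 1/2 = 17/2
  10 + 2/17 = 172/17

172/17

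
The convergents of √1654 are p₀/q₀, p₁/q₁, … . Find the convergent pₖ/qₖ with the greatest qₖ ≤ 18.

√1654 = [40; 1, 2, 40, 2, 1, 80, …] (period length 6).
Convergents:
  p_0/q_0 = 40/1
  p_1/q_1 = 41/1
  p_2/q_2 = 122/3
  p_3/q_3 = 4921/121
q_2 = 3 ≤ 18 < 121 = q_3, so the answer is 122/3.

122/3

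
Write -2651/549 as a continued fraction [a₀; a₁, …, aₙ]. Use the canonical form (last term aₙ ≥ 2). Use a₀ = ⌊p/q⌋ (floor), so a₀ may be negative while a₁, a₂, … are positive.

-2651 = -5*549 + 94
549 = 5*94 + 79
94 = 1*79 + 15
79 = 5*15 + 4
15 = 3*4 + 3
4 = 1*3 + 1
3 = 3*1 + 0  (stop)
So -2651/549 = [-5; 5, 1, 5, 3, 1, 3].

[-5; 5, 1, 5, 3, 1, 3]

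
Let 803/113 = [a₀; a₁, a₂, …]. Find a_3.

2

803 = 7·113 + 12   →  a_0 = 7
113 = 9·12 + 5   →  a_1 = 9
12 = 2·5 + 2   →  a_2 = 2
5 = 2·2 + 1   →  a_3 = 2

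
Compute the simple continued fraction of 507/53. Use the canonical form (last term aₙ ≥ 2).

507 = 9*53 + 30
53 = 1*30 + 23
30 = 1*23 + 7
23 = 3*7 + 2
7 = 3*2 + 1
2 = 2*1 + 0  (stop)
So 507/53 = [9; 1, 1, 3, 3, 2].

[9; 1, 1, 3, 3, 2]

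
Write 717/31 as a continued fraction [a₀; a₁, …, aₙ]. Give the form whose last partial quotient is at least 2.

[23; 7, 1, 3]

717 = 23×31 + 4
31 = 7×4 + 3
4 = 1×3 + 1
3 = 3×1 + 0  (stop)
So 717/31 = [23; 7, 1, 3].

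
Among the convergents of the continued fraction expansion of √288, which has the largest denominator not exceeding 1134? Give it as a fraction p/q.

19024/1121

√288 = [16; 1, 32, …] (period length 2).
Convergents:
  p_0/q_0 = 16/1
  p_1/q_1 = 17/1
  p_2/q_2 = 560/33
  p_3/q_3 = 577/34
  p_4/q_4 = 19024/1121
  p_5/q_5 = 19601/1155
q_4 = 1121 ≤ 1134 < 1155 = q_5, so the answer is 19024/1121.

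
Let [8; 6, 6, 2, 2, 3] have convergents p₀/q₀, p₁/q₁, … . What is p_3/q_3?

653/80

Using pₖ = aₖpₖ₋₁ + pₖ₋₂, qₖ = aₖqₖ₋₁ + qₖ₋₂ (with p₋₁=1, p₋₂=0, q₋₁=0, q₋₂=1):
  k=0: a=8, p=8, q=1
  k=1: a=6, p=49, q=6
  k=2: a=6, p=302, q=37
  k=3: a=2, p=653, q=80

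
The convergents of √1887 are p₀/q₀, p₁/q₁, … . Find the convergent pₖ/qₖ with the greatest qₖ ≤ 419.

√1887 = [43; 2, 3, 1, 1, 1, 3, 2, 86, …] (period length 8).
Convergents:
  p_0/q_0 = 43/1
  p_1/q_1 = 87/2
  p_2/q_2 = 304/7
  p_3/q_3 = 391/9
  p_4/q_4 = 695/16
  p_5/q_5 = 1086/25
  p_6/q_6 = 3953/91
  p_7/q_7 = 8992/207
  p_8/q_8 = 777265/17893
q_7 = 207 ≤ 419 < 17893 = q_8, so the answer is 8992/207.

8992/207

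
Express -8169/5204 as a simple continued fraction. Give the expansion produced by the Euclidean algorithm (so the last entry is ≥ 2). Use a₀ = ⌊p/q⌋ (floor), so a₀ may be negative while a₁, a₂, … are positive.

[-2; 2, 3, 11, 1, 9, 6]

-8169 = -2·5204 + 2239
5204 = 2·2239 + 726
2239 = 3·726 + 61
726 = 11·61 + 55
61 = 1·55 + 6
55 = 9·6 + 1
6 = 6·1 + 0  (stop)
So -8169/5204 = [-2; 2, 3, 11, 1, 9, 6].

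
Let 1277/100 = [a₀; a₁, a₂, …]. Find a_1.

1277 = 12·100 + 77   →  a_0 = 12
100 = 1·77 + 23   →  a_1 = 1

1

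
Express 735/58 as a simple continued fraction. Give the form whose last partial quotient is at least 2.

735 = 12×58 + 39
58 = 1×39 + 19
39 = 2×19 + 1
19 = 19×1 + 0  (stop)
So 735/58 = [12; 1, 2, 19].

[12; 1, 2, 19]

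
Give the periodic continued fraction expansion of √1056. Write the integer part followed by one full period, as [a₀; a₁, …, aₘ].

[32; 2, 64]

a₀ = ⌊√1056⌋ = 32.
With m₀=0, d₀=1 and mₖ₊₁ = dₖaₖ − mₖ, dₖ₊₁ = (n − mₖ₊₁²)/dₖ, aₖ₊₁ = ⌊(a₀+mₖ₊₁)/dₖ₊₁⌋:
  k=1: m=32, d=32, a=2
  k=2: m=32, d=1, a=64
d=1 and a=2a₀=64 at k=2, so the next step gives (m, d) = (32, 32) again — its k=1 value — and the period has length 2.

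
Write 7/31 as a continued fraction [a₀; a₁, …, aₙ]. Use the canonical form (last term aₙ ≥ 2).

7 = 0×31 + 7
31 = 4×7 + 3
7 = 2×3 + 1
3 = 3×1 + 0  (stop)
So 7/31 = [0; 4, 2, 3].

[0; 4, 2, 3]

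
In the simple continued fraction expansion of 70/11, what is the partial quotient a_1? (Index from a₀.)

2

70 = 6·11 + 4   →  a_0 = 6
11 = 2·4 + 3   →  a_1 = 2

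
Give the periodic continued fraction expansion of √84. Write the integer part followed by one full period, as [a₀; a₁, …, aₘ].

a₀ = ⌊√84⌋ = 9.
With m₀=0, d₀=1 and mₖ₊₁ = dₖaₖ − mₖ, dₖ₊₁ = (n − mₖ₊₁²)/dₖ, aₖ₊₁ = ⌊(a₀+mₖ₊₁)/dₖ₊₁⌋:
  k=1: m=9, d=3, a=6
  k=2: m=9, d=1, a=18
d=1 and a=2a₀=18 at k=2, so the next step gives (m, d) = (9, 3) again — its k=1 value — and the period has length 2.

[9; 6, 18]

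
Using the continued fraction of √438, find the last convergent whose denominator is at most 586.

√438 = [20; 1, 12, 1, 40, …] (period length 4).
Convergents:
  p_0/q_0 = 20/1
  p_1/q_1 = 21/1
  p_2/q_2 = 272/13
  p_3/q_3 = 293/14
  p_4/q_4 = 11992/573
  p_5/q_5 = 12285/587
q_4 = 573 ≤ 586 < 587 = q_5, so the answer is 11992/573.

11992/573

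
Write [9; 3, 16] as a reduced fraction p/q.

457/49

Using pₖ = aₖpₖ₋₁ + pₖ₋₂ and qₖ = aₖqₖ₋₁ + qₖ₋₂:
  k=0: a=9, p=9, q=1
  k=1: a=3, p=28, q=3
  k=2: a=16, p=457, q=49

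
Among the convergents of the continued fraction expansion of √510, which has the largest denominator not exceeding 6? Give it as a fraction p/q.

√510 = [22; 1, 1, 2, 1, 1, 44, …] (period length 6).
Convergents:
  p_0/q_0 = 22/1
  p_1/q_1 = 23/1
  p_2/q_2 = 45/2
  p_3/q_3 = 113/5
  p_4/q_4 = 158/7
q_3 = 5 ≤ 6 < 7 = q_4, so the answer is 113/5.

113/5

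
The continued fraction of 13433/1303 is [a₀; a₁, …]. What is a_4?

2

13433 = 10·1303 + 403   →  a_0 = 10
1303 = 3·403 + 94   →  a_1 = 3
403 = 4·94 + 27   →  a_2 = 4
94 = 3·27 + 13   →  a_3 = 3
27 = 2·13 + 1   →  a_4 = 2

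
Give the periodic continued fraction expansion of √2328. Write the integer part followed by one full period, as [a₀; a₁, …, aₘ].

a₀ = ⌊√2328⌋ = 48.
With m₀=0, d₀=1 and mₖ₊₁ = dₖaₖ − mₖ, dₖ₊₁ = (n − mₖ₊₁²)/dₖ, aₖ₊₁ = ⌊(a₀+mₖ₊₁)/dₖ₊₁⌋:
  k=1: m=48, d=24, a=4
  k=2: m=48, d=1, a=96
d=1 and a=2a₀=96 at k=2, so the next step gives (m, d) = (48, 24) again — its k=1 value — and the period has length 2.

[48; 4, 96]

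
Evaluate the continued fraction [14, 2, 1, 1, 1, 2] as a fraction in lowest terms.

Using pₖ = aₖpₖ₋₁ + pₖ₋₂ and qₖ = aₖqₖ₋₁ + qₖ₋₂:
  k=0: a=14, p=14, q=1
  k=1: a=2, p=29, q=2
  k=2: a=1, p=43, q=3
  k=3: a=1, p=72, q=5
  k=4: a=1, p=115, q=8
  k=5: a=2, p=302, q=21

302/21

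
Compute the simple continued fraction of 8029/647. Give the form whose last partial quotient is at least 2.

8029 = 12*647 + 265
647 = 2*265 + 117
265 = 2*117 + 31
117 = 3*31 + 24
31 = 1*24 + 7
24 = 3*7 + 3
7 = 2*3 + 1
3 = 3*1 + 0  (stop)
So 8029/647 = [12; 2, 2, 3, 1, 3, 2, 3].

[12; 2, 2, 3, 1, 3, 2, 3]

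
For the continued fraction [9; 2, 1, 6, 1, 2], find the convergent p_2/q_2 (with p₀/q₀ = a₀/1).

Using pₖ = aₖpₖ₋₁ + pₖ₋₂, qₖ = aₖqₖ₋₁ + qₖ₋₂ (with p₋₁=1, p₋₂=0, q₋₁=0, q₋₂=1):
  k=0: a=9, p=9, q=1
  k=1: a=2, p=19, q=2
  k=2: a=1, p=28, q=3

28/3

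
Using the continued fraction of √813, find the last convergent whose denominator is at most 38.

1055/37

√813 = [28; 1, 1, 18, 1, 1, 56, …] (period length 6).
Convergents:
  p_0/q_0 = 28/1
  p_1/q_1 = 29/1
  p_2/q_2 = 57/2
  p_3/q_3 = 1055/37
  p_4/q_4 = 1112/39
q_3 = 37 ≤ 38 < 39 = q_4, so the answer is 1055/37.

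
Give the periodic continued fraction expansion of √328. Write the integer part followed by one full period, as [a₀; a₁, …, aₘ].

a₀ = ⌊√328⌋ = 18.
With m₀=0, d₀=1 and mₖ₊₁ = dₖaₖ − mₖ, dₖ₊₁ = (n − mₖ₊₁²)/dₖ, aₖ₊₁ = ⌊(a₀+mₖ₊₁)/dₖ₊₁⌋:
  k=1: m=18, d=4, a=9
  k=2: m=18, d=1, a=36
d=1 and a=2a₀=36 at k=2, so the next step gives (m, d) = (18, 4) again — its k=1 value — and the period has length 2.

[18; 9, 36]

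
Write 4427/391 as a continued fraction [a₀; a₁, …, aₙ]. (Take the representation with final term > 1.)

4427 = 11×391 + 126
391 = 3×126 + 13
126 = 9×13 + 9
13 = 1×9 + 4
9 = 2×4 + 1
4 = 4×1 + 0  (stop)
So 4427/391 = [11; 3, 9, 1, 2, 4].

[11; 3, 9, 1, 2, 4]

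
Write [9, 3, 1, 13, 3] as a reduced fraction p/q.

Using pₖ = aₖpₖ₋₁ + pₖ₋₂ and qₖ = aₖqₖ₋₁ + qₖ₋₂:
  k=0: a=9, p=9, q=1
  k=1: a=3, p=28, q=3
  k=2: a=1, p=37, q=4
  k=3: a=13, p=509, q=55
  k=4: a=3, p=1564, q=169

1564/169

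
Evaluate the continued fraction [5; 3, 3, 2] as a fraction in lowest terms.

Using pₖ = aₖpₖ₋₁ + pₖ₋₂ and qₖ = aₖqₖ₋₁ + qₖ₋₂:
  k=0: a=5, p=5, q=1
  k=1: a=3, p=16, q=3
  k=2: a=3, p=53, q=10
  k=3: a=2, p=122, q=23

122/23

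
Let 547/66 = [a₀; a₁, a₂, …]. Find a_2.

547 = 8·66 + 19   →  a_0 = 8
66 = 3·19 + 9   →  a_1 = 3
19 = 2·9 + 1   →  a_2 = 2

2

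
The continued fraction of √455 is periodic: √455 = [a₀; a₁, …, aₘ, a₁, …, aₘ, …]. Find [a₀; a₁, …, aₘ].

[21; 3, 42]

a₀ = ⌊√455⌋ = 21.
With m₀=0, d₀=1 and mₖ₊₁ = dₖaₖ − mₖ, dₖ₊₁ = (n − mₖ₊₁²)/dₖ, aₖ₊₁ = ⌊(a₀+mₖ₊₁)/dₖ₊₁⌋:
  k=1: m=21, d=14, a=3
  k=2: m=21, d=1, a=42
d=1 and a=2a₀=42 at k=2, so the next step gives (m, d) = (21, 14) again — its k=1 value — and the period has length 2.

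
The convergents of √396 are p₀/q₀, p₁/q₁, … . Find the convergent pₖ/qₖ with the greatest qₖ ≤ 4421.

√396 = [19; 1, 8, 1, 38, …] (period length 4).
Convergents:
  p_0/q_0 = 19/1
  p_1/q_1 = 20/1
  p_2/q_2 = 179/9
  p_3/q_3 = 199/10
  p_4/q_4 = 7741/389
  p_5/q_5 = 7940/399
  p_6/q_6 = 71261/3581
  p_7/q_7 = 79201/3980
  p_8/q_8 = 3080899/154821
q_7 = 3980 ≤ 4421 < 154821 = q_8, so the answer is 79201/3980.

79201/3980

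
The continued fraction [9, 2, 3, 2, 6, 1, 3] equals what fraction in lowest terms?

4341/460

Fold from the inside: start with 3/1.
  1 + 1/3 = 4/3
  6 + 3/4 = 27/4
  2 + 4/27 = 58/27
  3 + 27/58 = 201/58
  2 + 58/201 = 460/201
  9 + 201/460 = 4341/460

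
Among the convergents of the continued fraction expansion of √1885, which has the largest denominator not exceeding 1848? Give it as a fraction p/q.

√1885 = [43; 2, 2, 2, 86, …] (period length 4).
Convergents:
  p_0/q_0 = 43/1
  p_1/q_1 = 87/2
  p_2/q_2 = 217/5
  p_3/q_3 = 521/12
  p_4/q_4 = 45023/1037
  p_5/q_5 = 90567/2086
q_4 = 1037 ≤ 1848 < 2086 = q_5, so the answer is 45023/1037.

45023/1037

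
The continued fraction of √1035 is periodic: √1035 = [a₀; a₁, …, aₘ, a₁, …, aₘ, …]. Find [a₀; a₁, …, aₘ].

a₀ = ⌊√1035⌋ = 32.
With m₀=0, d₀=1 and mₖ₊₁ = dₖaₖ − mₖ, dₖ₊₁ = (n − mₖ₊₁²)/dₖ, aₖ₊₁ = ⌊(a₀+mₖ₊₁)/dₖ₊₁⌋:
  k=1: m=32, d=11, a=5
  k=2: m=23, d=46, a=1
  k=3: m=23, d=11, a=5
  k=4: m=32, d=1, a=64
d=1 and a=2a₀=64 at k=4, so the next step gives (m, d) = (32, 11) again — its k=1 value — and the period has length 4.

[32; 5, 1, 5, 64]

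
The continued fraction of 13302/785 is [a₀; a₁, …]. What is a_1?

1

13302 = 16·785 + 742   →  a_0 = 16
785 = 1·742 + 43   →  a_1 = 1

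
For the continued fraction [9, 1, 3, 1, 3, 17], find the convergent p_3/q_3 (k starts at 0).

49/5

Using pₖ = aₖpₖ₋₁ + pₖ₋₂, qₖ = aₖqₖ₋₁ + qₖ₋₂ (with p₋₁=1, p₋₂=0, q₋₁=0, q₋₂=1):
  k=0: a=9, p=9, q=1
  k=1: a=1, p=10, q=1
  k=2: a=3, p=39, q=4
  k=3: a=1, p=49, q=5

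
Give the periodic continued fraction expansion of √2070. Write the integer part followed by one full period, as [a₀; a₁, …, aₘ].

[45; 2, 90]

a₀ = ⌊√2070⌋ = 45.
With m₀=0, d₀=1 and mₖ₊₁ = dₖaₖ − mₖ, dₖ₊₁ = (n − mₖ₊₁²)/dₖ, aₖ₊₁ = ⌊(a₀+mₖ₊₁)/dₖ₊₁⌋:
  k=1: m=45, d=45, a=2
  k=2: m=45, d=1, a=90
d=1 and a=2a₀=90 at k=2, so the next step gives (m, d) = (45, 45) again — its k=1 value — and the period has length 2.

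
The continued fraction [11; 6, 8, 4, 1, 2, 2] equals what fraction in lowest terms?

18520/1659

Fold from the inside: start with 2/1.
  2 + 1/2 = 5/2
  1 + 2/5 = 7/5
  4 + 5/7 = 33/7
  8 + 7/33 = 271/33
  6 + 33/271 = 1659/271
  11 + 271/1659 = 18520/1659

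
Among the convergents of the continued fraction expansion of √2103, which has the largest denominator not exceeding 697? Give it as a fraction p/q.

29487/643

√2103 = [45; 1, 6, 15, 6, 1, 90, …] (period length 6).
Convergents:
  p_0/q_0 = 45/1
  p_1/q_1 = 46/1
  p_2/q_2 = 321/7
  p_3/q_3 = 4861/106
  p_4/q_4 = 29487/643
  p_5/q_5 = 34348/749
q_4 = 643 ≤ 697 < 749 = q_5, so the answer is 29487/643.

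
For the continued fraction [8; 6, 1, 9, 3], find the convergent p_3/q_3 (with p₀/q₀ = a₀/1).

Using pₖ = aₖpₖ₋₁ + pₖ₋₂, qₖ = aₖqₖ₋₁ + qₖ₋₂ (with p₋₁=1, p₋₂=0, q₋₁=0, q₋₂=1):
  k=0: a=8, p=8, q=1
  k=1: a=6, p=49, q=6
  k=2: a=1, p=57, q=7
  k=3: a=9, p=562, q=69

562/69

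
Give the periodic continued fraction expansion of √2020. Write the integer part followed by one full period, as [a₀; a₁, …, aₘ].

[44; 1, 16, 1, 88]

a₀ = ⌊√2020⌋ = 44.
With m₀=0, d₀=1 and mₖ₊₁ = dₖaₖ − mₖ, dₖ₊₁ = (n − mₖ₊₁²)/dₖ, aₖ₊₁ = ⌊(a₀+mₖ₊₁)/dₖ₊₁⌋:
  k=1: m=44, d=84, a=1
  k=2: m=40, d=5, a=16
  k=3: m=40, d=84, a=1
  k=4: m=44, d=1, a=88
d=1 and a=2a₀=88 at k=4, so the next step gives (m, d) = (44, 84) again — its k=1 value — and the period has length 4.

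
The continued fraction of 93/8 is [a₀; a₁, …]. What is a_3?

93 = 11·8 + 5   →  a_0 = 11
8 = 1·5 + 3   →  a_1 = 1
5 = 1·3 + 2   →  a_2 = 1
3 = 1·2 + 1   →  a_3 = 1

1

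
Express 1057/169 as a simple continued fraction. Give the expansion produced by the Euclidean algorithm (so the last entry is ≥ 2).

[6; 3, 1, 13, 3]

1057 = 6*169 + 43
169 = 3*43 + 40
43 = 1*40 + 3
40 = 13*3 + 1
3 = 3*1 + 0  (stop)
So 1057/169 = [6; 3, 1, 13, 3].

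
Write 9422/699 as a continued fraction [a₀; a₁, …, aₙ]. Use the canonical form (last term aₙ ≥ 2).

[13; 2, 11, 1, 1, 4, 3]

9422 = 13·699 + 335
699 = 2·335 + 29
335 = 11·29 + 16
29 = 1·16 + 13
16 = 1·13 + 3
13 = 4·3 + 1
3 = 3·1 + 0  (stop)
So 9422/699 = [13; 2, 11, 1, 1, 4, 3].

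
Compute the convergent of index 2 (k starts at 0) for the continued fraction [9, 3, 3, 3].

93/10

Using pₖ = aₖpₖ₋₁ + pₖ₋₂, qₖ = aₖqₖ₋₁ + qₖ₋₂ (with p₋₁=1, p₋₂=0, q₋₁=0, q₋₂=1):
  k=0: a=9, p=9, q=1
  k=1: a=3, p=28, q=3
  k=2: a=3, p=93, q=10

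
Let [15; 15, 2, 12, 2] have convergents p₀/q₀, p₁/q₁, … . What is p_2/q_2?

Using pₖ = aₖpₖ₋₁ + pₖ₋₂, qₖ = aₖqₖ₋₁ + qₖ₋₂ (with p₋₁=1, p₋₂=0, q₋₁=0, q₋₂=1):
  k=0: a=15, p=15, q=1
  k=1: a=15, p=226, q=15
  k=2: a=2, p=467, q=31

467/31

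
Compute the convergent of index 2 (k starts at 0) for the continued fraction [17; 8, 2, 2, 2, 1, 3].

291/17

Using pₖ = aₖpₖ₋₁ + pₖ₋₂, qₖ = aₖqₖ₋₁ + qₖ₋₂ (with p₋₁=1, p₋₂=0, q₋₁=0, q₋₂=1):
  k=0: a=17, p=17, q=1
  k=1: a=8, p=137, q=8
  k=2: a=2, p=291, q=17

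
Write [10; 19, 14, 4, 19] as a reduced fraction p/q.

210297/20920

Fold from the inside: start with 19/1.
  4 + 1/19 = 77/19
  14 + 19/77 = 1097/77
  19 + 77/1097 = 20920/1097
  10 + 1097/20920 = 210297/20920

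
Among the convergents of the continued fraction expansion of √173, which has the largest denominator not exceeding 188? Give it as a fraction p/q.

√173 = [13; 6, 1, 1, 6, 26, …] (period length 5).
Convergents:
  p_0/q_0 = 13/1
  p_1/q_1 = 79/6
  p_2/q_2 = 92/7
  p_3/q_3 = 171/13
  p_4/q_4 = 1118/85
  p_5/q_5 = 29239/2223
q_4 = 85 ≤ 188 < 2223 = q_5, so the answer is 1118/85.

1118/85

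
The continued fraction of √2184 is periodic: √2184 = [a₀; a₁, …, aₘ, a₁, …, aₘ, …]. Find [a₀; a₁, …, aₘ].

a₀ = ⌊√2184⌋ = 46.
With m₀=0, d₀=1 and mₖ₊₁ = dₖaₖ − mₖ, dₖ₊₁ = (n − mₖ₊₁²)/dₖ, aₖ₊₁ = ⌊(a₀+mₖ₊₁)/dₖ₊₁⌋:
  k=1: m=46, d=68, a=1
  k=2: m=22, d=25, a=2
  k=3: m=28, d=56, a=1
  k=4: m=28, d=25, a=2
  k=5: m=22, d=68, a=1
  k=6: m=46, d=1, a=92
d=1 and a=2a₀=92 at k=6, so the next step gives (m, d) = (46, 68) again — its k=1 value — and the period has length 6.

[46; 1, 2, 1, 2, 1, 92]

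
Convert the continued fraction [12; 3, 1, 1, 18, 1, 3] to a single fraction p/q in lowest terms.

6646/541

Using pₖ = aₖpₖ₋₁ + pₖ₋₂ and qₖ = aₖqₖ₋₁ + qₖ₋₂:
  k=0: a=12, p=12, q=1
  k=1: a=3, p=37, q=3
  k=2: a=1, p=49, q=4
  k=3: a=1, p=86, q=7
  k=4: a=18, p=1597, q=130
  k=5: a=1, p=1683, q=137
  k=6: a=3, p=6646, q=541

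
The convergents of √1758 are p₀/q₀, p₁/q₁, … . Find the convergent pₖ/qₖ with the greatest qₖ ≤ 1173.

√1758 = [41; 1, 12, 1, 82, …] (period length 4).
Convergents:
  p_0/q_0 = 41/1
  p_1/q_1 = 42/1
  p_2/q_2 = 545/13
  p_3/q_3 = 587/14
  p_4/q_4 = 48679/1161
  p_5/q_5 = 49266/1175
q_4 = 1161 ≤ 1173 < 1175 = q_5, so the answer is 48679/1161.

48679/1161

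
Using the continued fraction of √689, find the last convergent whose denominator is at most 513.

5486/209

√689 = [26; 4, 52, …] (period length 2).
Convergents:
  p_0/q_0 = 26/1
  p_1/q_1 = 105/4
  p_2/q_2 = 5486/209
  p_3/q_3 = 22049/840
q_2 = 209 ≤ 513 < 840 = q_3, so the answer is 5486/209.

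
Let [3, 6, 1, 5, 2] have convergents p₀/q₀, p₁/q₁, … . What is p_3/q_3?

Using pₖ = aₖpₖ₋₁ + pₖ₋₂, qₖ = aₖqₖ₋₁ + qₖ₋₂ (with p₋₁=1, p₋₂=0, q₋₁=0, q₋₂=1):
  k=0: a=3, p=3, q=1
  k=1: a=6, p=19, q=6
  k=2: a=1, p=22, q=7
  k=3: a=5, p=129, q=41

129/41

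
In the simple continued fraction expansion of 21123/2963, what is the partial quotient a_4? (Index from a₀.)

9

21123 = 7·2963 + 382   →  a_0 = 7
2963 = 7·382 + 289   →  a_1 = 7
382 = 1·289 + 93   →  a_2 = 1
289 = 3·93 + 10   →  a_3 = 3
93 = 9·10 + 3   →  a_4 = 9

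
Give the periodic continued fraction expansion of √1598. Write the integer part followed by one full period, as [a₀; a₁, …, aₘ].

[39; 1, 38, 1, 78]

a₀ = ⌊√1598⌋ = 39.
With m₀=0, d₀=1 and mₖ₊₁ = dₖaₖ − mₖ, dₖ₊₁ = (n − mₖ₊₁²)/dₖ, aₖ₊₁ = ⌊(a₀+mₖ₊₁)/dₖ₊₁⌋:
  k=1: m=39, d=77, a=1
  k=2: m=38, d=2, a=38
  k=3: m=38, d=77, a=1
  k=4: m=39, d=1, a=78
d=1 and a=2a₀=78 at k=4, so the next step gives (m, d) = (39, 77) again — its k=1 value — and the period has length 4.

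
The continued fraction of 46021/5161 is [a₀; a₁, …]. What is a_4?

46021 = 8·5161 + 4733   →  a_0 = 8
5161 = 1·4733 + 428   →  a_1 = 1
4733 = 11·428 + 25   →  a_2 = 11
428 = 17·25 + 3   →  a_3 = 17
25 = 8·3 + 1   →  a_4 = 8

8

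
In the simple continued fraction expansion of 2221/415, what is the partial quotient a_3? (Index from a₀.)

5

2221 = 5·415 + 146   →  a_0 = 5
415 = 2·146 + 123   →  a_1 = 2
146 = 1·123 + 23   →  a_2 = 1
123 = 5·23 + 8   →  a_3 = 5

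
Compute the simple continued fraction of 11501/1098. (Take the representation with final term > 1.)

11501 = 10·1098 + 521
1098 = 2·521 + 56
521 = 9·56 + 17
56 = 3·17 + 5
17 = 3·5 + 2
5 = 2·2 + 1
2 = 2·1 + 0  (stop)
So 11501/1098 = [10; 2, 9, 3, 3, 2, 2].

[10; 2, 9, 3, 3, 2, 2]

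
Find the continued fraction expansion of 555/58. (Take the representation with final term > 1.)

555 = 9·58 + 33
58 = 1·33 + 25
33 = 1·25 + 8
25 = 3·8 + 1
8 = 8·1 + 0  (stop)
So 555/58 = [9; 1, 1, 3, 8].

[9; 1, 1, 3, 8]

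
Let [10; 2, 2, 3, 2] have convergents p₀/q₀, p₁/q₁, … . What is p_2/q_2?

Using pₖ = aₖpₖ₋₁ + pₖ₋₂, qₖ = aₖqₖ₋₁ + qₖ₋₂ (with p₋₁=1, p₋₂=0, q₋₁=0, q₋₂=1):
  k=0: a=10, p=10, q=1
  k=1: a=2, p=21, q=2
  k=2: a=2, p=52, q=5

52/5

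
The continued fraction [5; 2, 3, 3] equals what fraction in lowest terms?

Fold from the inside: start with 3/1.
  3 + 1/3 = 10/3
  2 + 3/10 = 23/10
  5 + 10/23 = 125/23

125/23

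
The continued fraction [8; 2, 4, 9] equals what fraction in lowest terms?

Using pₖ = aₖpₖ₋₁ + pₖ₋₂ and qₖ = aₖqₖ₋₁ + qₖ₋₂:
  k=0: a=8, p=8, q=1
  k=1: a=2, p=17, q=2
  k=2: a=4, p=76, q=9
  k=3: a=9, p=701, q=83

701/83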